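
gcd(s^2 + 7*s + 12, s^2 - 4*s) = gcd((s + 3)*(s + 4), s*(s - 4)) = 1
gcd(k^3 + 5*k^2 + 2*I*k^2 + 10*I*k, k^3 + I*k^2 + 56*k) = k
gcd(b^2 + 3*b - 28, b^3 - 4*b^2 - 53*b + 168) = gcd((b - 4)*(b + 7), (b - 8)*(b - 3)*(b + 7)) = b + 7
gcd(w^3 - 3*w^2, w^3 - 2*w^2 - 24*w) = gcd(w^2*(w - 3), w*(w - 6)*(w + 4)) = w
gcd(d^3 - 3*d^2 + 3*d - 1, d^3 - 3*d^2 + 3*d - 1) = d^3 - 3*d^2 + 3*d - 1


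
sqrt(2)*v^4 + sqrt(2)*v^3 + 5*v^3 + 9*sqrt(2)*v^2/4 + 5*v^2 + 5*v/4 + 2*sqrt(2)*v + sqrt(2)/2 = (v + 1/2)^2*(v + 2*sqrt(2))*(sqrt(2)*v + 1)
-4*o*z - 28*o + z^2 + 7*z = (-4*o + z)*(z + 7)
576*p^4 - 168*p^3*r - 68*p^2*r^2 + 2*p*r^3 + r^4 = (-8*p + r)*(-2*p + r)*(6*p + r)^2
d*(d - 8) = d^2 - 8*d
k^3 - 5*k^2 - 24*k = k*(k - 8)*(k + 3)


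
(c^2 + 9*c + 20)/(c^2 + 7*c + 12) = (c + 5)/(c + 3)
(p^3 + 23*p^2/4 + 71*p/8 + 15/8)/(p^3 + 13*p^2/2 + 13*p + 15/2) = (p + 1/4)/(p + 1)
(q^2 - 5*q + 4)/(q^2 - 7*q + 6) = (q - 4)/(q - 6)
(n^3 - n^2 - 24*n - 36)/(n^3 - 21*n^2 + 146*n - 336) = (n^2 + 5*n + 6)/(n^2 - 15*n + 56)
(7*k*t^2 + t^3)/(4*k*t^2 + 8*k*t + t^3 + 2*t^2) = t*(7*k + t)/(4*k*t + 8*k + t^2 + 2*t)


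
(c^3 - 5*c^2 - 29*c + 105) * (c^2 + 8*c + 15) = c^5 + 3*c^4 - 54*c^3 - 202*c^2 + 405*c + 1575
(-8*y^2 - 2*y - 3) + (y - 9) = -8*y^2 - y - 12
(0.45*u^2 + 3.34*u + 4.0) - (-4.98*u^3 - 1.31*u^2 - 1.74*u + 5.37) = 4.98*u^3 + 1.76*u^2 + 5.08*u - 1.37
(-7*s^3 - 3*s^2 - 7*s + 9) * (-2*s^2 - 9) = 14*s^5 + 6*s^4 + 77*s^3 + 9*s^2 + 63*s - 81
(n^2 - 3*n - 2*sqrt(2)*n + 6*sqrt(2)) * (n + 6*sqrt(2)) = n^3 - 3*n^2 + 4*sqrt(2)*n^2 - 24*n - 12*sqrt(2)*n + 72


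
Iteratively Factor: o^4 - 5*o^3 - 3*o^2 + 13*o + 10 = (o - 2)*(o^3 - 3*o^2 - 9*o - 5) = (o - 5)*(o - 2)*(o^2 + 2*o + 1) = (o - 5)*(o - 2)*(o + 1)*(o + 1)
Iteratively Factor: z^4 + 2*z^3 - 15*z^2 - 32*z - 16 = (z + 1)*(z^3 + z^2 - 16*z - 16) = (z + 1)^2*(z^2 - 16) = (z - 4)*(z + 1)^2*(z + 4)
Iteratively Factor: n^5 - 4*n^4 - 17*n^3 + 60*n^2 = (n)*(n^4 - 4*n^3 - 17*n^2 + 60*n) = n^2*(n^3 - 4*n^2 - 17*n + 60) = n^2*(n - 5)*(n^2 + n - 12) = n^2*(n - 5)*(n + 4)*(n - 3)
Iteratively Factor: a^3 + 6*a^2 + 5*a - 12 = (a + 4)*(a^2 + 2*a - 3) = (a + 3)*(a + 4)*(a - 1)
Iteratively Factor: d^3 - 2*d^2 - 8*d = (d - 4)*(d^2 + 2*d) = (d - 4)*(d + 2)*(d)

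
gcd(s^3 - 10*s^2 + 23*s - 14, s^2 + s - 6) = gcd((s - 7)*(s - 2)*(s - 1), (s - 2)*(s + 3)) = s - 2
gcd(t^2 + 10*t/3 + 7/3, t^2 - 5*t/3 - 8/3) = t + 1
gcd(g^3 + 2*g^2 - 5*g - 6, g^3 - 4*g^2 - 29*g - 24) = g^2 + 4*g + 3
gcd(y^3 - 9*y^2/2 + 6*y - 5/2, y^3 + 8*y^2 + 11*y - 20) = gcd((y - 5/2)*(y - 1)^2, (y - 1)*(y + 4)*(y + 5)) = y - 1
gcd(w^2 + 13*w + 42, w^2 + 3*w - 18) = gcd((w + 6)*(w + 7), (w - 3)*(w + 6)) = w + 6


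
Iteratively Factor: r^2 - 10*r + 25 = (r - 5)*(r - 5)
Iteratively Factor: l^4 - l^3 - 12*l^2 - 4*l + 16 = (l + 2)*(l^3 - 3*l^2 - 6*l + 8) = (l - 1)*(l + 2)*(l^2 - 2*l - 8) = (l - 1)*(l + 2)^2*(l - 4)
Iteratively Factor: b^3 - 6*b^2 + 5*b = (b - 5)*(b^2 - b) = b*(b - 5)*(b - 1)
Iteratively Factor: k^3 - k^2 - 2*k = (k - 2)*(k^2 + k) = (k - 2)*(k + 1)*(k)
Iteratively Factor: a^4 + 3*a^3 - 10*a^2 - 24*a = (a - 3)*(a^3 + 6*a^2 + 8*a) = (a - 3)*(a + 2)*(a^2 + 4*a) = (a - 3)*(a + 2)*(a + 4)*(a)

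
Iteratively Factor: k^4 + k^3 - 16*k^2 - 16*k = (k - 4)*(k^3 + 5*k^2 + 4*k) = (k - 4)*(k + 4)*(k^2 + k) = (k - 4)*(k + 1)*(k + 4)*(k)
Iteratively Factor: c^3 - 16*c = (c + 4)*(c^2 - 4*c) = c*(c + 4)*(c - 4)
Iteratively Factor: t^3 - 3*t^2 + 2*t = (t)*(t^2 - 3*t + 2) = t*(t - 1)*(t - 2)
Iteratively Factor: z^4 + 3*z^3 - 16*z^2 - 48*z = (z - 4)*(z^3 + 7*z^2 + 12*z) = (z - 4)*(z + 4)*(z^2 + 3*z) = (z - 4)*(z + 3)*(z + 4)*(z)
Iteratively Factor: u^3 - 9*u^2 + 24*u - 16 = (u - 4)*(u^2 - 5*u + 4) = (u - 4)*(u - 1)*(u - 4)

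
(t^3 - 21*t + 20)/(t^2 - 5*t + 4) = t + 5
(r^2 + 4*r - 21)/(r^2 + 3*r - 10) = (r^2 + 4*r - 21)/(r^2 + 3*r - 10)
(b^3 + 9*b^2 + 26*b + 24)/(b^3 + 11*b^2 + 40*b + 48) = (b + 2)/(b + 4)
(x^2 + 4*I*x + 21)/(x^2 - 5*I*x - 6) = (x + 7*I)/(x - 2*I)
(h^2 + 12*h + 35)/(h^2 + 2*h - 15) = (h + 7)/(h - 3)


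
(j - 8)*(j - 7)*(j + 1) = j^3 - 14*j^2 + 41*j + 56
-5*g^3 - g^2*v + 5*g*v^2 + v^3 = (-g + v)*(g + v)*(5*g + v)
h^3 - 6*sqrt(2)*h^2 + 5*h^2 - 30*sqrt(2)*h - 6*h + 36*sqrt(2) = (h - 1)*(h + 6)*(h - 6*sqrt(2))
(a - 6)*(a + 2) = a^2 - 4*a - 12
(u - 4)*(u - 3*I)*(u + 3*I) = u^3 - 4*u^2 + 9*u - 36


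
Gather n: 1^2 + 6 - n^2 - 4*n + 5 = -n^2 - 4*n + 12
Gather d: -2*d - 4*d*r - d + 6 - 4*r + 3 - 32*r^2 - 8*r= d*(-4*r - 3) - 32*r^2 - 12*r + 9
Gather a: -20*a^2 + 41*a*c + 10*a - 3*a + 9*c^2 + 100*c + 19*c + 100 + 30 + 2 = -20*a^2 + a*(41*c + 7) + 9*c^2 + 119*c + 132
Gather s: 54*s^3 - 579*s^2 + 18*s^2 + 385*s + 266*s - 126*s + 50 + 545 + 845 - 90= 54*s^3 - 561*s^2 + 525*s + 1350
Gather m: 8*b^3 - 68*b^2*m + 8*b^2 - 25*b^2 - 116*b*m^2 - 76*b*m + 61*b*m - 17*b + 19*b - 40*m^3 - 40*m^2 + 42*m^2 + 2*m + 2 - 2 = 8*b^3 - 17*b^2 + 2*b - 40*m^3 + m^2*(2 - 116*b) + m*(-68*b^2 - 15*b + 2)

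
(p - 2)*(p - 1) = p^2 - 3*p + 2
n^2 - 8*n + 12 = (n - 6)*(n - 2)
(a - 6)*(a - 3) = a^2 - 9*a + 18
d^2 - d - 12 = (d - 4)*(d + 3)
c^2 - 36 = (c - 6)*(c + 6)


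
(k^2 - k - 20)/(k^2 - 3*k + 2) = (k^2 - k - 20)/(k^2 - 3*k + 2)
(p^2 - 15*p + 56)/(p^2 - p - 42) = (p - 8)/(p + 6)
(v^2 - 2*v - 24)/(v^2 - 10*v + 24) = (v + 4)/(v - 4)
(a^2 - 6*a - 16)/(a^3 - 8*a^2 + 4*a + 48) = (a - 8)/(a^2 - 10*a + 24)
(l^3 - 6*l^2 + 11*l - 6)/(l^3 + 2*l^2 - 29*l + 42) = (l - 1)/(l + 7)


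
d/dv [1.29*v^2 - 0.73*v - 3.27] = 2.58*v - 0.73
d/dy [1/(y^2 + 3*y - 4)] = (-2*y - 3)/(y^2 + 3*y - 4)^2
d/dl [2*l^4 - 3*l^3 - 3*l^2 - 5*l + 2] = 8*l^3 - 9*l^2 - 6*l - 5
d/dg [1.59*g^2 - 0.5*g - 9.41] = 3.18*g - 0.5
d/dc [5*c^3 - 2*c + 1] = 15*c^2 - 2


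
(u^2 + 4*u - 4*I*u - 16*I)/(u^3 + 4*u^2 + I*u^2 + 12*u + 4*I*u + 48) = (u - 4*I)/(u^2 + I*u + 12)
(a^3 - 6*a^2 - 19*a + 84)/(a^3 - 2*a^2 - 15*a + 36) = (a - 7)/(a - 3)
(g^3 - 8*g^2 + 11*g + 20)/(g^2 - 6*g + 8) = (g^2 - 4*g - 5)/(g - 2)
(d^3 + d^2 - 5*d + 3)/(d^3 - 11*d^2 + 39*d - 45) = (d^3 + d^2 - 5*d + 3)/(d^3 - 11*d^2 + 39*d - 45)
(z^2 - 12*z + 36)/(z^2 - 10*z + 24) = (z - 6)/(z - 4)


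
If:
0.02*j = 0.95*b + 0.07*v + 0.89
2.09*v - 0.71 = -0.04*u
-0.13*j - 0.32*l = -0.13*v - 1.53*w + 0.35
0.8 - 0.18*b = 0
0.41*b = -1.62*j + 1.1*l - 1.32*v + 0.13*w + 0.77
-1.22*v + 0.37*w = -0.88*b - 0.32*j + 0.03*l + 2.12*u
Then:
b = 4.44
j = 253.29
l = 361.68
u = 52.35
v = -0.66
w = 97.45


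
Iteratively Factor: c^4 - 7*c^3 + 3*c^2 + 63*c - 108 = (c - 3)*(c^3 - 4*c^2 - 9*c + 36) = (c - 3)^2*(c^2 - c - 12) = (c - 3)^2*(c + 3)*(c - 4)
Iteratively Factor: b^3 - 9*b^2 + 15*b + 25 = (b + 1)*(b^2 - 10*b + 25) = (b - 5)*(b + 1)*(b - 5)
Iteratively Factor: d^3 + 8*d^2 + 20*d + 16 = (d + 4)*(d^2 + 4*d + 4) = (d + 2)*(d + 4)*(d + 2)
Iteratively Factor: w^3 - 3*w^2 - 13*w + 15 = (w + 3)*(w^2 - 6*w + 5) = (w - 5)*(w + 3)*(w - 1)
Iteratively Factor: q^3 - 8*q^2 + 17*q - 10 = (q - 1)*(q^2 - 7*q + 10) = (q - 5)*(q - 1)*(q - 2)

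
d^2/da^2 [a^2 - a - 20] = 2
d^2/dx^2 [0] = 0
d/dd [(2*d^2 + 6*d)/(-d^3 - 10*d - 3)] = 2*(d*(d + 3)*(3*d^2 + 10) - (2*d + 3)*(d^3 + 10*d + 3))/(d^3 + 10*d + 3)^2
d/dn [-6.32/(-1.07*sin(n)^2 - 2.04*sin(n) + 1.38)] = -(13.5248*sin(n) + 12.8928)*cos(n)/(1.07*sin(n)^2 + 2.04*sin(n) - 1.38)^2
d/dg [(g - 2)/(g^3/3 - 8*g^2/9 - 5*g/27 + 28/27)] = 162*(-3*g^3 + 13*g^2 - 16*g + 3)/(81*g^6 - 432*g^5 + 486*g^4 + 744*g^3 - 1319*g^2 - 280*g + 784)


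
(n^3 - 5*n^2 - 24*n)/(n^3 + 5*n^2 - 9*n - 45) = n*(n - 8)/(n^2 + 2*n - 15)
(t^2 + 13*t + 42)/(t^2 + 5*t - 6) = (t + 7)/(t - 1)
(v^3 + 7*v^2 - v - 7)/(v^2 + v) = v + 6 - 7/v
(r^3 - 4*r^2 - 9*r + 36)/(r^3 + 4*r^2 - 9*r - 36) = (r - 4)/(r + 4)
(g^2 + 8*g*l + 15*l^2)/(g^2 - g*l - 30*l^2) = (g + 3*l)/(g - 6*l)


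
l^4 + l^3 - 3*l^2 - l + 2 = (l - 1)^2*(l + 1)*(l + 2)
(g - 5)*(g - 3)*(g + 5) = g^3 - 3*g^2 - 25*g + 75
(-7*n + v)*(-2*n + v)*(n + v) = 14*n^3 + 5*n^2*v - 8*n*v^2 + v^3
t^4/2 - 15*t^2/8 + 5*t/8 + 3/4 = (t/2 + 1)*(t - 3/2)*(t - 1)*(t + 1/2)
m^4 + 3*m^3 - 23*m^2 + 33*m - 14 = (m - 2)*(m - 1)^2*(m + 7)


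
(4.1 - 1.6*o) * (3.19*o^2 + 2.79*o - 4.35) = -5.104*o^3 + 8.615*o^2 + 18.399*o - 17.835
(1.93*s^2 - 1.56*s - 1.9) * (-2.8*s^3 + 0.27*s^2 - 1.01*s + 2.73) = -5.404*s^5 + 4.8891*s^4 + 2.9495*s^3 + 6.3315*s^2 - 2.3398*s - 5.187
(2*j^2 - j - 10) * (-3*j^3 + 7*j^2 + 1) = -6*j^5 + 17*j^4 + 23*j^3 - 68*j^2 - j - 10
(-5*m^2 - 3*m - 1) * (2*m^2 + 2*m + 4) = -10*m^4 - 16*m^3 - 28*m^2 - 14*m - 4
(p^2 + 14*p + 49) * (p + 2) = p^3 + 16*p^2 + 77*p + 98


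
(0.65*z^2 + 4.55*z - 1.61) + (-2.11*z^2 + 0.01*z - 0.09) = -1.46*z^2 + 4.56*z - 1.7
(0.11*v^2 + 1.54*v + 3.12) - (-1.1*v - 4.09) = 0.11*v^2 + 2.64*v + 7.21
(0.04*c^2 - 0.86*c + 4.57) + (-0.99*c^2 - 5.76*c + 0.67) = -0.95*c^2 - 6.62*c + 5.24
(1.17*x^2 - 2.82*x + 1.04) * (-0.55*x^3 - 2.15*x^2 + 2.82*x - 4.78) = -0.6435*x^5 - 0.9645*x^4 + 8.7904*x^3 - 15.781*x^2 + 16.4124*x - 4.9712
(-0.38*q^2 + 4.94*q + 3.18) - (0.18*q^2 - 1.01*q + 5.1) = -0.56*q^2 + 5.95*q - 1.92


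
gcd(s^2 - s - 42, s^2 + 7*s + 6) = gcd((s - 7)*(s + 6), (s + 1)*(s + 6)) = s + 6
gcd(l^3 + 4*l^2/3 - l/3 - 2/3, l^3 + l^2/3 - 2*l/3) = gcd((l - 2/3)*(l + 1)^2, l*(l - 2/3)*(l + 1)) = l^2 + l/3 - 2/3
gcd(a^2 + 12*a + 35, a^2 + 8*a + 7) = a + 7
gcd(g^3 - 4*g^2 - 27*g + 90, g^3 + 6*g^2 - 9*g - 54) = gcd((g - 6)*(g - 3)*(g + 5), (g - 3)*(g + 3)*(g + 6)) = g - 3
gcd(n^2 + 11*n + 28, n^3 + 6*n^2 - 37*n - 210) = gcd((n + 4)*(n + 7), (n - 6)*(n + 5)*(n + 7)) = n + 7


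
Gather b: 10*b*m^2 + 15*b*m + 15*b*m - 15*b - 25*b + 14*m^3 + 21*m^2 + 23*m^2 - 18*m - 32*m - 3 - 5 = b*(10*m^2 + 30*m - 40) + 14*m^3 + 44*m^2 - 50*m - 8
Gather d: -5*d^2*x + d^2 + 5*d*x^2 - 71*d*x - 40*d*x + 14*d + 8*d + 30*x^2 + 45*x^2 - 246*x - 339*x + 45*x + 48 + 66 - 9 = d^2*(1 - 5*x) + d*(5*x^2 - 111*x + 22) + 75*x^2 - 540*x + 105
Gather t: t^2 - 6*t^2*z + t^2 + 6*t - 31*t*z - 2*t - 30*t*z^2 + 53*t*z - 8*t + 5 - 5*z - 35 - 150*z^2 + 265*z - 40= t^2*(2 - 6*z) + t*(-30*z^2 + 22*z - 4) - 150*z^2 + 260*z - 70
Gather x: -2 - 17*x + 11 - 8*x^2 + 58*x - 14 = -8*x^2 + 41*x - 5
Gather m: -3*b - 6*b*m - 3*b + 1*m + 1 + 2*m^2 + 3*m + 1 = -6*b + 2*m^2 + m*(4 - 6*b) + 2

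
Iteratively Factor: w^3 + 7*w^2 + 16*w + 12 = (w + 2)*(w^2 + 5*w + 6) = (w + 2)*(w + 3)*(w + 2)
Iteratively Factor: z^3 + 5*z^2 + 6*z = (z + 3)*(z^2 + 2*z) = (z + 2)*(z + 3)*(z)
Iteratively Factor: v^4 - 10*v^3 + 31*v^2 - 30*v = (v - 3)*(v^3 - 7*v^2 + 10*v) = (v - 3)*(v - 2)*(v^2 - 5*v) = (v - 5)*(v - 3)*(v - 2)*(v)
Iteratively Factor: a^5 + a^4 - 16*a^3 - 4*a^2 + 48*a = (a - 2)*(a^4 + 3*a^3 - 10*a^2 - 24*a) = (a - 2)*(a + 4)*(a^3 - a^2 - 6*a) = (a - 2)*(a + 2)*(a + 4)*(a^2 - 3*a) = a*(a - 2)*(a + 2)*(a + 4)*(a - 3)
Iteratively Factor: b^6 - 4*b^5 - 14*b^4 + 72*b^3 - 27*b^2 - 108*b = (b - 3)*(b^5 - b^4 - 17*b^3 + 21*b^2 + 36*b) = b*(b - 3)*(b^4 - b^3 - 17*b^2 + 21*b + 36) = b*(b - 3)^2*(b^3 + 2*b^2 - 11*b - 12) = b*(b - 3)^3*(b^2 + 5*b + 4) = b*(b - 3)^3*(b + 1)*(b + 4)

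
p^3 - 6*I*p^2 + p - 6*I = (p - 6*I)*(p - I)*(p + I)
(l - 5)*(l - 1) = l^2 - 6*l + 5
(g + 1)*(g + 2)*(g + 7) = g^3 + 10*g^2 + 23*g + 14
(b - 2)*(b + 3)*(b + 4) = b^3 + 5*b^2 - 2*b - 24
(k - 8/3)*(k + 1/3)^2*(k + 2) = k^4 - 17*k^2/3 - 98*k/27 - 16/27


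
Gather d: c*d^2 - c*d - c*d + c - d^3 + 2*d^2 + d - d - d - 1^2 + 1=c - d^3 + d^2*(c + 2) + d*(-2*c - 1)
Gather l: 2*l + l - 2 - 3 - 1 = 3*l - 6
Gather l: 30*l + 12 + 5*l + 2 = 35*l + 14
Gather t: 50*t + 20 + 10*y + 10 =50*t + 10*y + 30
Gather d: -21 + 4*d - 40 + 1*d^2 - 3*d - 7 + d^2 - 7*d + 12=2*d^2 - 6*d - 56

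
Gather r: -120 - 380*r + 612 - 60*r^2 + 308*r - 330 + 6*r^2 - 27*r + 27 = -54*r^2 - 99*r + 189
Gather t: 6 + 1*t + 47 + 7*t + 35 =8*t + 88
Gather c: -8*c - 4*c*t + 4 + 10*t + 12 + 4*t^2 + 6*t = c*(-4*t - 8) + 4*t^2 + 16*t + 16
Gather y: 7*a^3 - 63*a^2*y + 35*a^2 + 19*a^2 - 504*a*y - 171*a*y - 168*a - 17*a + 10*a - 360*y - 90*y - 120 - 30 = 7*a^3 + 54*a^2 - 175*a + y*(-63*a^2 - 675*a - 450) - 150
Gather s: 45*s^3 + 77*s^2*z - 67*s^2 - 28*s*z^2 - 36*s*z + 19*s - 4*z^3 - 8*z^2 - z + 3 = 45*s^3 + s^2*(77*z - 67) + s*(-28*z^2 - 36*z + 19) - 4*z^3 - 8*z^2 - z + 3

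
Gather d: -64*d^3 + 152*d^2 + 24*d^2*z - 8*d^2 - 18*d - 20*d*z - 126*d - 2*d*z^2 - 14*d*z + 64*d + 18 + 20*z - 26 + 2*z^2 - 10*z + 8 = -64*d^3 + d^2*(24*z + 144) + d*(-2*z^2 - 34*z - 80) + 2*z^2 + 10*z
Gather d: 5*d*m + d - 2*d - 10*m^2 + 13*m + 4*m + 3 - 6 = d*(5*m - 1) - 10*m^2 + 17*m - 3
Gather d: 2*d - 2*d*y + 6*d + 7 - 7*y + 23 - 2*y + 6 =d*(8 - 2*y) - 9*y + 36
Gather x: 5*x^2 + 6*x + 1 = 5*x^2 + 6*x + 1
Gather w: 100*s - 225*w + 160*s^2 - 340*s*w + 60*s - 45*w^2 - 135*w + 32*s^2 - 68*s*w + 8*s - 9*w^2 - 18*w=192*s^2 + 168*s - 54*w^2 + w*(-408*s - 378)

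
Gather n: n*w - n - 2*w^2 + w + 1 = n*(w - 1) - 2*w^2 + w + 1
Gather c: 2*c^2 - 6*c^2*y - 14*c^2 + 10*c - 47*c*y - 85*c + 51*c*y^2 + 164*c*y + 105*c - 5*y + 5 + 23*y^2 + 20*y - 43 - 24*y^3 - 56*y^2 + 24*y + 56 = c^2*(-6*y - 12) + c*(51*y^2 + 117*y + 30) - 24*y^3 - 33*y^2 + 39*y + 18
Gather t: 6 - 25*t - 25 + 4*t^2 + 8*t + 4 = 4*t^2 - 17*t - 15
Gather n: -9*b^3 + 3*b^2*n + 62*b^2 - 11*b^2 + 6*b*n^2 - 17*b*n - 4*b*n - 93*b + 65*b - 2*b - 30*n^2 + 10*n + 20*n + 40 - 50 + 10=-9*b^3 + 51*b^2 - 30*b + n^2*(6*b - 30) + n*(3*b^2 - 21*b + 30)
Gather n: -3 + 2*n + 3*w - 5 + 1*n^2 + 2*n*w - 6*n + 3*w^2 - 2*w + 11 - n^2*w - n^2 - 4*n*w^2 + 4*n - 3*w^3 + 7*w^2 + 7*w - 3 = -n^2*w + n*(-4*w^2 + 2*w) - 3*w^3 + 10*w^2 + 8*w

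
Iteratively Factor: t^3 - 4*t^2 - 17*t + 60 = (t + 4)*(t^2 - 8*t + 15) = (t - 3)*(t + 4)*(t - 5)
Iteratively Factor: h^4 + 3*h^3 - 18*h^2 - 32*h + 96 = (h - 3)*(h^3 + 6*h^2 - 32) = (h - 3)*(h + 4)*(h^2 + 2*h - 8) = (h - 3)*(h - 2)*(h + 4)*(h + 4)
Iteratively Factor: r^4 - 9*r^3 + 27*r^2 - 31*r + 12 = (r - 1)*(r^3 - 8*r^2 + 19*r - 12) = (r - 4)*(r - 1)*(r^2 - 4*r + 3) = (r - 4)*(r - 3)*(r - 1)*(r - 1)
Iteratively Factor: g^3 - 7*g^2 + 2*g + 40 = (g + 2)*(g^2 - 9*g + 20) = (g - 5)*(g + 2)*(g - 4)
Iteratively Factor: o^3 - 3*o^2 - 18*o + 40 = (o - 5)*(o^2 + 2*o - 8) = (o - 5)*(o - 2)*(o + 4)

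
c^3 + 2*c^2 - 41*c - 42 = (c - 6)*(c + 1)*(c + 7)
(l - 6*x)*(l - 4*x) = l^2 - 10*l*x + 24*x^2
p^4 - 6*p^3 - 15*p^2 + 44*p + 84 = (p - 7)*(p - 3)*(p + 2)^2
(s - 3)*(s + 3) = s^2 - 9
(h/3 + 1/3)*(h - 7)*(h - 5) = h^3/3 - 11*h^2/3 + 23*h/3 + 35/3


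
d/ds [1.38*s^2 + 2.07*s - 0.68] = 2.76*s + 2.07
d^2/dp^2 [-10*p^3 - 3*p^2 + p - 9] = -60*p - 6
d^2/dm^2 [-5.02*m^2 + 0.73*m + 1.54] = -10.0400000000000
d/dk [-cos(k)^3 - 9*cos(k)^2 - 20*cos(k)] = (3*cos(k)^2 + 18*cos(k) + 20)*sin(k)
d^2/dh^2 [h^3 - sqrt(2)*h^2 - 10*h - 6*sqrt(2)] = 6*h - 2*sqrt(2)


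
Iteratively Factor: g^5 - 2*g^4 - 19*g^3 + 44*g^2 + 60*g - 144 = (g - 3)*(g^4 + g^3 - 16*g^2 - 4*g + 48) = (g - 3)*(g - 2)*(g^3 + 3*g^2 - 10*g - 24) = (g - 3)^2*(g - 2)*(g^2 + 6*g + 8) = (g - 3)^2*(g - 2)*(g + 2)*(g + 4)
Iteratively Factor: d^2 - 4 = (d - 2)*(d + 2)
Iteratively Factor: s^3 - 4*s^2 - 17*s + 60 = (s - 5)*(s^2 + s - 12) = (s - 5)*(s + 4)*(s - 3)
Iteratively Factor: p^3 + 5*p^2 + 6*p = (p + 2)*(p^2 + 3*p) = (p + 2)*(p + 3)*(p)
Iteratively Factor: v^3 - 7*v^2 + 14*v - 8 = (v - 2)*(v^2 - 5*v + 4) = (v - 4)*(v - 2)*(v - 1)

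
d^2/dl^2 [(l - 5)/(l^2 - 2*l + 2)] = 2*((7 - 3*l)*(l^2 - 2*l + 2) + 4*(l - 5)*(l - 1)^2)/(l^2 - 2*l + 2)^3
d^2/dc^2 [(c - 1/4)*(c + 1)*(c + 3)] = 6*c + 15/2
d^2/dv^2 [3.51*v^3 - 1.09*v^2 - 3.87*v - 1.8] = 21.06*v - 2.18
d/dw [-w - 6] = -1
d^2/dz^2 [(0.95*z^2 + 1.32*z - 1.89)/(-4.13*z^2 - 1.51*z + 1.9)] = (-33.181246*z^3 + 148.697346*z^2 + 8.57140200000001*z + 23.847278)/(70.444997*z^6 + 77.267757*z^5 - 68.973891*z^4 - 67.650869*z^3 + 31.73133*z^2 + 16.3533*z - 6.859)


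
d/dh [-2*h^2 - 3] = -4*h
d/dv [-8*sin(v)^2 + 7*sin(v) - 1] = (7 - 16*sin(v))*cos(v)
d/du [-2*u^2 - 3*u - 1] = -4*u - 3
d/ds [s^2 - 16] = 2*s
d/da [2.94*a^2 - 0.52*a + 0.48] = 5.88*a - 0.52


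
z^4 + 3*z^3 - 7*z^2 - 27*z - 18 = (z - 3)*(z + 1)*(z + 2)*(z + 3)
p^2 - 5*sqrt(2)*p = p*(p - 5*sqrt(2))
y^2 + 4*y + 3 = (y + 1)*(y + 3)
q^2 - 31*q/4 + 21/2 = (q - 6)*(q - 7/4)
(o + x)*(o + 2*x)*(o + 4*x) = o^3 + 7*o^2*x + 14*o*x^2 + 8*x^3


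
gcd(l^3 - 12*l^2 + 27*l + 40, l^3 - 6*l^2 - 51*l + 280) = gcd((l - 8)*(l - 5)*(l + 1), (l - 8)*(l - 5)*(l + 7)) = l^2 - 13*l + 40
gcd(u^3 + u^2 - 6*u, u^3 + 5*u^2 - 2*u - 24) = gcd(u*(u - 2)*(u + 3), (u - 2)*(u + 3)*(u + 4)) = u^2 + u - 6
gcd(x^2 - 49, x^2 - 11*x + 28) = x - 7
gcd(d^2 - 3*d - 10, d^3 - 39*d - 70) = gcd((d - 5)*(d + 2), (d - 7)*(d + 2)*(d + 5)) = d + 2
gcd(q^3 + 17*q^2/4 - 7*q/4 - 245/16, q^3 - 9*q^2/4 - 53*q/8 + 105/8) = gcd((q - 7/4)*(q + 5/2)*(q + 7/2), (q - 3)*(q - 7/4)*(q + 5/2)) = q^2 + 3*q/4 - 35/8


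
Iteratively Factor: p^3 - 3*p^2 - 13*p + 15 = (p - 5)*(p^2 + 2*p - 3) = (p - 5)*(p + 3)*(p - 1)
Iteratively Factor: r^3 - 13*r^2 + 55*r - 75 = (r - 5)*(r^2 - 8*r + 15) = (r - 5)*(r - 3)*(r - 5)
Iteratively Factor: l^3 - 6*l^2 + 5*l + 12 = (l - 3)*(l^2 - 3*l - 4) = (l - 4)*(l - 3)*(l + 1)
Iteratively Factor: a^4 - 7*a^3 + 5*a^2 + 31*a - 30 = (a - 5)*(a^3 - 2*a^2 - 5*a + 6) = (a - 5)*(a + 2)*(a^2 - 4*a + 3) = (a - 5)*(a - 3)*(a + 2)*(a - 1)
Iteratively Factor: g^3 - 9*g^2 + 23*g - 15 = (g - 5)*(g^2 - 4*g + 3) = (g - 5)*(g - 3)*(g - 1)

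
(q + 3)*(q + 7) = q^2 + 10*q + 21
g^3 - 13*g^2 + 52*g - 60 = (g - 6)*(g - 5)*(g - 2)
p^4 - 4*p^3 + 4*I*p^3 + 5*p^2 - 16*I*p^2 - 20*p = p*(p - 4)*(p - I)*(p + 5*I)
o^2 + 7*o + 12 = (o + 3)*(o + 4)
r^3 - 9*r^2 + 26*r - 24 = (r - 4)*(r - 3)*(r - 2)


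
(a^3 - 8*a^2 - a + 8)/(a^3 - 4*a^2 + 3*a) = (a^2 - 7*a - 8)/(a*(a - 3))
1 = 1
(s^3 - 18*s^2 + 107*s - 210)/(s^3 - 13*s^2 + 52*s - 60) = (s - 7)/(s - 2)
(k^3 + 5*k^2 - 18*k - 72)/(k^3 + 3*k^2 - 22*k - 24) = (k + 3)/(k + 1)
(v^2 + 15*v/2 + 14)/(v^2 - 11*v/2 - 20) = (2*v^2 + 15*v + 28)/(2*v^2 - 11*v - 40)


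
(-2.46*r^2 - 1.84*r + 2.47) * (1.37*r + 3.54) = -3.3702*r^3 - 11.2292*r^2 - 3.1297*r + 8.7438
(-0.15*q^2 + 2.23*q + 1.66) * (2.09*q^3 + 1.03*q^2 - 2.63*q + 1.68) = -0.3135*q^5 + 4.5062*q^4 + 6.1608*q^3 - 4.4071*q^2 - 0.619399999999999*q + 2.7888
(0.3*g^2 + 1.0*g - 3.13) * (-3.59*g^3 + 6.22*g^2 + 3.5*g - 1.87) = -1.077*g^5 - 1.724*g^4 + 18.5067*g^3 - 16.5296*g^2 - 12.825*g + 5.8531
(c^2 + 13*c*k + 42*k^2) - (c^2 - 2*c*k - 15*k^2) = 15*c*k + 57*k^2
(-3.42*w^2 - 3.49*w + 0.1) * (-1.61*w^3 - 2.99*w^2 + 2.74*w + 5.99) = 5.5062*w^5 + 15.8447*w^4 + 0.903300000000002*w^3 - 30.3474*w^2 - 20.6311*w + 0.599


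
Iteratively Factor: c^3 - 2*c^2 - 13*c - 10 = (c + 2)*(c^2 - 4*c - 5) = (c + 1)*(c + 2)*(c - 5)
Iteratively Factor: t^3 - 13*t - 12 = (t + 3)*(t^2 - 3*t - 4) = (t - 4)*(t + 3)*(t + 1)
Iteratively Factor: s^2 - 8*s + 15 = (s - 5)*(s - 3)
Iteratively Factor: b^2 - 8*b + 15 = (b - 3)*(b - 5)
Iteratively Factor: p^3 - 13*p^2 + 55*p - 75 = (p - 5)*(p^2 - 8*p + 15) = (p - 5)*(p - 3)*(p - 5)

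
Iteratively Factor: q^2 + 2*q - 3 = (q + 3)*(q - 1)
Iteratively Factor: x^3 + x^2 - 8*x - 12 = (x + 2)*(x^2 - x - 6) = (x - 3)*(x + 2)*(x + 2)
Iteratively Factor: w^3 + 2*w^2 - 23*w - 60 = (w + 3)*(w^2 - w - 20) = (w - 5)*(w + 3)*(w + 4)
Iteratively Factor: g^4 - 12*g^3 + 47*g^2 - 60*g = (g - 5)*(g^3 - 7*g^2 + 12*g) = (g - 5)*(g - 4)*(g^2 - 3*g) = (g - 5)*(g - 4)*(g - 3)*(g)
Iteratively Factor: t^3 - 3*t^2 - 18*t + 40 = (t + 4)*(t^2 - 7*t + 10) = (t - 2)*(t + 4)*(t - 5)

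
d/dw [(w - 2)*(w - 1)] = 2*w - 3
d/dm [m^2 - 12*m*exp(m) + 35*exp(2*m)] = -12*m*exp(m) + 2*m + 70*exp(2*m) - 12*exp(m)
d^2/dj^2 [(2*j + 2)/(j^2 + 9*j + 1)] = 4*((j + 1)*(2*j + 9)^2 - (3*j + 10)*(j^2 + 9*j + 1))/(j^2 + 9*j + 1)^3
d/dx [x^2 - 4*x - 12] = 2*x - 4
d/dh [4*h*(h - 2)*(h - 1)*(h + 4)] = 16*h^3 + 12*h^2 - 80*h + 32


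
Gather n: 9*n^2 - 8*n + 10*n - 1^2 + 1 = 9*n^2 + 2*n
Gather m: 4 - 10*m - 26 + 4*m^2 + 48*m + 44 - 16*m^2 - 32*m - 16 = -12*m^2 + 6*m + 6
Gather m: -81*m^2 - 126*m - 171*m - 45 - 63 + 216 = -81*m^2 - 297*m + 108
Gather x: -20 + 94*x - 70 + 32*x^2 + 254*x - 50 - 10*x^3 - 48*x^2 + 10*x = -10*x^3 - 16*x^2 + 358*x - 140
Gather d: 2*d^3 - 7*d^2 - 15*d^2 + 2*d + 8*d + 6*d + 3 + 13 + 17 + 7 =2*d^3 - 22*d^2 + 16*d + 40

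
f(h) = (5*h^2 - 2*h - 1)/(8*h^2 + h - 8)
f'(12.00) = 0.00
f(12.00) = 0.60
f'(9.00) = 0.00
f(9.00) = 0.59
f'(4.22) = 0.01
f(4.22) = 0.57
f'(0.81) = -5.59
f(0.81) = -0.34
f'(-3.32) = 0.08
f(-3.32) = 0.79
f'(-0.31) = 0.68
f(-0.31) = -0.01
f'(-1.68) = 1.10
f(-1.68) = 1.28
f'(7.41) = 0.00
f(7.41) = 0.59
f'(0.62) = -0.79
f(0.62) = 0.07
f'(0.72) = -1.85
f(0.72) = -0.05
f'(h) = (-16*h - 1)*(5*h^2 - 2*h - 1)/(8*h^2 + h - 8)^2 + (10*h - 2)/(8*h^2 + h - 8)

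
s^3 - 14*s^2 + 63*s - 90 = (s - 6)*(s - 5)*(s - 3)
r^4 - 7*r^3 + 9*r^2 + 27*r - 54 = (r - 3)^3*(r + 2)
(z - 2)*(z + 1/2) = z^2 - 3*z/2 - 1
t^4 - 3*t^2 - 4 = (t - 2)*(t + 2)*(t - I)*(t + I)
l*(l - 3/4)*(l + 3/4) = l^3 - 9*l/16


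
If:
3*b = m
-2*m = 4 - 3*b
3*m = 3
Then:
No Solution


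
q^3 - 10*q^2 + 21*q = q*(q - 7)*(q - 3)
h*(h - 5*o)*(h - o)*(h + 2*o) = h^4 - 4*h^3*o - 7*h^2*o^2 + 10*h*o^3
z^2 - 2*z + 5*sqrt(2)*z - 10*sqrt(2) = (z - 2)*(z + 5*sqrt(2))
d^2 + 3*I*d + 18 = (d - 3*I)*(d + 6*I)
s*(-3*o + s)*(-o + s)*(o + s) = 3*o^3*s - o^2*s^2 - 3*o*s^3 + s^4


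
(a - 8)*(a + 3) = a^2 - 5*a - 24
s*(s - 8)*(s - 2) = s^3 - 10*s^2 + 16*s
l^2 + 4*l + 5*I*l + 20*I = (l + 4)*(l + 5*I)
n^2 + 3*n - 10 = (n - 2)*(n + 5)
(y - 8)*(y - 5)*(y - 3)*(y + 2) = y^4 - 14*y^3 + 47*y^2 + 38*y - 240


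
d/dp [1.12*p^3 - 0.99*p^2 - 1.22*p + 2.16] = 3.36*p^2 - 1.98*p - 1.22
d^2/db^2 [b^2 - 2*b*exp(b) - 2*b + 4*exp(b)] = -2*b*exp(b) + 2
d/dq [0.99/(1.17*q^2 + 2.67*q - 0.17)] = (-2.3166*q - 2.6433)/(1.17*q^2 + 2.67*q - 0.17)^2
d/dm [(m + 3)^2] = 2*m + 6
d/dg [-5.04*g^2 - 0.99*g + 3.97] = -10.08*g - 0.99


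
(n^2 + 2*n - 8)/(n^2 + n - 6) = (n + 4)/(n + 3)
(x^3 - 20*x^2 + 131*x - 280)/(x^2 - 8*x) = x - 12 + 35/x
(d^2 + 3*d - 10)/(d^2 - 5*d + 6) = (d + 5)/(d - 3)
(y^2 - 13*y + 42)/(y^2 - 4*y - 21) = (y - 6)/(y + 3)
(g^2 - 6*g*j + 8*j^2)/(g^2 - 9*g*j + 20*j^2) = (g - 2*j)/(g - 5*j)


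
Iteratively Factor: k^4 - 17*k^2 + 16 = (k + 4)*(k^3 - 4*k^2 - k + 4) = (k - 1)*(k + 4)*(k^2 - 3*k - 4) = (k - 1)*(k + 1)*(k + 4)*(k - 4)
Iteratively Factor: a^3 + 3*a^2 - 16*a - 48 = (a + 4)*(a^2 - a - 12) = (a - 4)*(a + 4)*(a + 3)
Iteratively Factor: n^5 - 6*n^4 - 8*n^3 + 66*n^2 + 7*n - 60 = (n + 1)*(n^4 - 7*n^3 - n^2 + 67*n - 60) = (n - 1)*(n + 1)*(n^3 - 6*n^2 - 7*n + 60) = (n - 5)*(n - 1)*(n + 1)*(n^2 - n - 12) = (n - 5)*(n - 1)*(n + 1)*(n + 3)*(n - 4)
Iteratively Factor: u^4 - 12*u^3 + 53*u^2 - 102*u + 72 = (u - 4)*(u^3 - 8*u^2 + 21*u - 18) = (u - 4)*(u - 3)*(u^2 - 5*u + 6) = (u - 4)*(u - 3)^2*(u - 2)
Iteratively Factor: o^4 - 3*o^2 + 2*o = (o - 1)*(o^3 + o^2 - 2*o) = o*(o - 1)*(o^2 + o - 2) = o*(o - 1)*(o + 2)*(o - 1)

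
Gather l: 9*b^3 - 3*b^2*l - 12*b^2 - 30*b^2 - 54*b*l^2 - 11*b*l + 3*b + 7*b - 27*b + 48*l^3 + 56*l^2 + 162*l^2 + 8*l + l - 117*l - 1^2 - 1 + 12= 9*b^3 - 42*b^2 - 17*b + 48*l^3 + l^2*(218 - 54*b) + l*(-3*b^2 - 11*b - 108) + 10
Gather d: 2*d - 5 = 2*d - 5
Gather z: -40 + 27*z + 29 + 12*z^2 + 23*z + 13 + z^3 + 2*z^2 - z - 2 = z^3 + 14*z^2 + 49*z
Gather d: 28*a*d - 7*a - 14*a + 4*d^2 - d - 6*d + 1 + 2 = -21*a + 4*d^2 + d*(28*a - 7) + 3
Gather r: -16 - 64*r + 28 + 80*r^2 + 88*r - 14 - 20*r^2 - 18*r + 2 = 60*r^2 + 6*r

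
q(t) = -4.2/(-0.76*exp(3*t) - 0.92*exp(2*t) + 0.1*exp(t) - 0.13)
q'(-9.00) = 0.00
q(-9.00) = 32.31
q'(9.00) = 0.00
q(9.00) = 0.00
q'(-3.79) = 0.33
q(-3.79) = 32.76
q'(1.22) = -0.29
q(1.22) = 0.11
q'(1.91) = -0.04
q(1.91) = 0.02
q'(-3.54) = 0.33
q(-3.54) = 32.84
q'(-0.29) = -10.16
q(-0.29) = 4.73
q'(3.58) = -0.00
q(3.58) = 0.00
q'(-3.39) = 0.31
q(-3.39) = 32.89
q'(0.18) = -3.90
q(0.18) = 1.60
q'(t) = -4.2*(2.28*exp(3*t) + 1.84*exp(2*t) - 0.1*exp(t))/(-0.76*exp(3*t) - 0.92*exp(2*t) + 0.1*exp(t) - 0.13)^2 = (-9.576*exp(2*t) - 7.728*exp(t) + 0.42)*exp(t)/(0.76*exp(3*t) + 0.92*exp(2*t) - 0.1*exp(t) + 0.13)^2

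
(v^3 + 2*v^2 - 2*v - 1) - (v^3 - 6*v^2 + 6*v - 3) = 8*v^2 - 8*v + 2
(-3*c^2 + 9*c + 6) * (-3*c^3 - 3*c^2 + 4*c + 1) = 9*c^5 - 18*c^4 - 57*c^3 + 15*c^2 + 33*c + 6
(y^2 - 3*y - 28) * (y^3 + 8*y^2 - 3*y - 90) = y^5 + 5*y^4 - 55*y^3 - 305*y^2 + 354*y + 2520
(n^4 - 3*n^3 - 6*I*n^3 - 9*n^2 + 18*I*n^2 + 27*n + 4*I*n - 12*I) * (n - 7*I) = n^5 - 3*n^4 - 13*I*n^4 - 51*n^3 + 39*I*n^3 + 153*n^2 + 67*I*n^2 + 28*n - 201*I*n - 84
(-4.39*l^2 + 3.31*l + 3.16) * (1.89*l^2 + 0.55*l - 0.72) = -8.2971*l^4 + 3.8414*l^3 + 10.9537*l^2 - 0.6452*l - 2.2752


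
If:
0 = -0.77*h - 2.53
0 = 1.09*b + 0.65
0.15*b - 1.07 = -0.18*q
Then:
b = -0.60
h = -3.29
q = 6.44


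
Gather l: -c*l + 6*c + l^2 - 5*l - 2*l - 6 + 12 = 6*c + l^2 + l*(-c - 7) + 6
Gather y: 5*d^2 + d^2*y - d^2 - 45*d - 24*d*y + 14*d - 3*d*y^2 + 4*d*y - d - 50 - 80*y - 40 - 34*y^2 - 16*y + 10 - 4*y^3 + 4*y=4*d^2 - 32*d - 4*y^3 + y^2*(-3*d - 34) + y*(d^2 - 20*d - 92) - 80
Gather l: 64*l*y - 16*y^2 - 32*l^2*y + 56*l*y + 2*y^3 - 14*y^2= -32*l^2*y + 120*l*y + 2*y^3 - 30*y^2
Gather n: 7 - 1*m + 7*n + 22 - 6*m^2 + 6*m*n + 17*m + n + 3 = -6*m^2 + 16*m + n*(6*m + 8) + 32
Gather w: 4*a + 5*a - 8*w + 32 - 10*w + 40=9*a - 18*w + 72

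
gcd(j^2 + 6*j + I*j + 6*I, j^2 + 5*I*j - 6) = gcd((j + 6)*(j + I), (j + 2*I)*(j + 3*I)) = 1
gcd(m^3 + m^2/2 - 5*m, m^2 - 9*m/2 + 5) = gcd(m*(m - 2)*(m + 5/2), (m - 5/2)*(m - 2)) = m - 2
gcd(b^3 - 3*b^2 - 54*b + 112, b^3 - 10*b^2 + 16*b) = b^2 - 10*b + 16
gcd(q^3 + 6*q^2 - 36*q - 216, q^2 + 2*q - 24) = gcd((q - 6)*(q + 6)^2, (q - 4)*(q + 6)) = q + 6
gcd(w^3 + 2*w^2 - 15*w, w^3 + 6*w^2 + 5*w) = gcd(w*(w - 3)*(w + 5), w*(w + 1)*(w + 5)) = w^2 + 5*w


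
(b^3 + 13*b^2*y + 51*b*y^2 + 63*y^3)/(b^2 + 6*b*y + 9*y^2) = b + 7*y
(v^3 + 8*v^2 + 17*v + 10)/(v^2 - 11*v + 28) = (v^3 + 8*v^2 + 17*v + 10)/(v^2 - 11*v + 28)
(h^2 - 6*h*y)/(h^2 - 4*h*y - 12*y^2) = h/(h + 2*y)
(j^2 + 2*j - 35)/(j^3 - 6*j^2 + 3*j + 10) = (j + 7)/(j^2 - j - 2)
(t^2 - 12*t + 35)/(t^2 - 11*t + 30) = (t - 7)/(t - 6)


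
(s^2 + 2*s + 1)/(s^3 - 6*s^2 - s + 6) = (s + 1)/(s^2 - 7*s + 6)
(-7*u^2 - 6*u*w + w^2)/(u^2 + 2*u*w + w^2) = (-7*u + w)/(u + w)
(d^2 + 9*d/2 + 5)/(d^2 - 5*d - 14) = (d + 5/2)/(d - 7)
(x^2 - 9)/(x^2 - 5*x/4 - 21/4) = 4*(x + 3)/(4*x + 7)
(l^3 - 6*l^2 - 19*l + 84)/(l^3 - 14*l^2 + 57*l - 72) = (l^2 - 3*l - 28)/(l^2 - 11*l + 24)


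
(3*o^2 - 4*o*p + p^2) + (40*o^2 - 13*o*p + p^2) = 43*o^2 - 17*o*p + 2*p^2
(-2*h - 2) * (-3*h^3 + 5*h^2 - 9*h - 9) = 6*h^4 - 4*h^3 + 8*h^2 + 36*h + 18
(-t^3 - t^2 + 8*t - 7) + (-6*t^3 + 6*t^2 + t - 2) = -7*t^3 + 5*t^2 + 9*t - 9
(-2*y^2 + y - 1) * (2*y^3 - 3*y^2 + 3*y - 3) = -4*y^5 + 8*y^4 - 11*y^3 + 12*y^2 - 6*y + 3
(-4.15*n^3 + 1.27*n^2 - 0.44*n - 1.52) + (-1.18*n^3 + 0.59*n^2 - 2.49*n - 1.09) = -5.33*n^3 + 1.86*n^2 - 2.93*n - 2.61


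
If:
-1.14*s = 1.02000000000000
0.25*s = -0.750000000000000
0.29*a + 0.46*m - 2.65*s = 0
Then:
No Solution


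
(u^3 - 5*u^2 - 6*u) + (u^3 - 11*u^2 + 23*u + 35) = 2*u^3 - 16*u^2 + 17*u + 35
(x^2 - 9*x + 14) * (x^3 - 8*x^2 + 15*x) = x^5 - 17*x^4 + 101*x^3 - 247*x^2 + 210*x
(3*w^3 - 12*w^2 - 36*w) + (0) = 3*w^3 - 12*w^2 - 36*w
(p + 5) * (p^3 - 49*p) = p^4 + 5*p^3 - 49*p^2 - 245*p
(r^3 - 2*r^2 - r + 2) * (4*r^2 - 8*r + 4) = 4*r^5 - 16*r^4 + 16*r^3 + 8*r^2 - 20*r + 8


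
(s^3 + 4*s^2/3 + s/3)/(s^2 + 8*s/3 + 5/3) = s*(3*s + 1)/(3*s + 5)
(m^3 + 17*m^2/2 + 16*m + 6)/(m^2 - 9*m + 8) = (m^3 + 17*m^2/2 + 16*m + 6)/(m^2 - 9*m + 8)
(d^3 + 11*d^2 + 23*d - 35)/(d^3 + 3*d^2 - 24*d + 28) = (d^2 + 4*d - 5)/(d^2 - 4*d + 4)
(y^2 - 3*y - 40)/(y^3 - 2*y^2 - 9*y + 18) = (y^2 - 3*y - 40)/(y^3 - 2*y^2 - 9*y + 18)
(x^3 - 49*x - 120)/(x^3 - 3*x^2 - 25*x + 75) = (x^2 - 5*x - 24)/(x^2 - 8*x + 15)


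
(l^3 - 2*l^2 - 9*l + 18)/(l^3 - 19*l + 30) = (l + 3)/(l + 5)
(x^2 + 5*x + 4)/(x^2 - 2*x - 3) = (x + 4)/(x - 3)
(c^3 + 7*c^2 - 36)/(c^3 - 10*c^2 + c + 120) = (c^2 + 4*c - 12)/(c^2 - 13*c + 40)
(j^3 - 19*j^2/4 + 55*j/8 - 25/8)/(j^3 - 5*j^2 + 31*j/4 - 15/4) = (4*j - 5)/(2*(2*j - 3))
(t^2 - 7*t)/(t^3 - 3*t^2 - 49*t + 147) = t/(t^2 + 4*t - 21)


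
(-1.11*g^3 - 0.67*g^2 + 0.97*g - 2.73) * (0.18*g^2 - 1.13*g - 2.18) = -0.1998*g^5 + 1.1337*g^4 + 3.3515*g^3 - 0.1269*g^2 + 0.970299999999999*g + 5.9514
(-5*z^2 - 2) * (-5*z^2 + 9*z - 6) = 25*z^4 - 45*z^3 + 40*z^2 - 18*z + 12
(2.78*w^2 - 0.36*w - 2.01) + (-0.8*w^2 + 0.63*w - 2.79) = 1.98*w^2 + 0.27*w - 4.8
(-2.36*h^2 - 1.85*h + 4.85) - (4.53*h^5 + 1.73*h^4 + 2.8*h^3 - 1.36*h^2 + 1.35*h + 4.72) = -4.53*h^5 - 1.73*h^4 - 2.8*h^3 - 1.0*h^2 - 3.2*h + 0.13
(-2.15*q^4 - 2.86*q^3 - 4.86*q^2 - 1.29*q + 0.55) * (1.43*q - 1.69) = -3.0745*q^5 - 0.4563*q^4 - 2.1164*q^3 + 6.3687*q^2 + 2.9666*q - 0.9295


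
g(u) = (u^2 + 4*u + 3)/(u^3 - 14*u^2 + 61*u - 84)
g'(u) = (2*u + 4)/(u^3 - 14*u^2 + 61*u - 84) + (-3*u^2 + 28*u - 61)*(u^2 + 4*u + 3)/(u^3 - 14*u^2 + 61*u - 84)^2 = (-u^4 - 8*u^3 + 108*u^2 - 84*u - 519)/(u^6 - 28*u^5 + 318*u^4 - 1876*u^3 + 6073*u^2 - 10248*u + 7056)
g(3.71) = 46.65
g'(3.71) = 126.21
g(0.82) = -0.16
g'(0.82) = -0.28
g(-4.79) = -0.01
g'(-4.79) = 0.00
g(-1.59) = 0.00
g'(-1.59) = -0.00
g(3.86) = 88.19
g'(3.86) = 586.45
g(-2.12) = 0.00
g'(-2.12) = 0.00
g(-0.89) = -0.00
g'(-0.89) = -0.02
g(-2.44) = 0.00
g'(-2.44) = 0.00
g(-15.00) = -0.02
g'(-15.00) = 0.00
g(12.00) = 0.54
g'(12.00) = -0.16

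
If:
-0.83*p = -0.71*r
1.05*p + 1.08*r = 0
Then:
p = 0.00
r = 0.00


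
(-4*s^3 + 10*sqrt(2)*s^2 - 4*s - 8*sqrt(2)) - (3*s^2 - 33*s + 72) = -4*s^3 - 3*s^2 + 10*sqrt(2)*s^2 + 29*s - 72 - 8*sqrt(2)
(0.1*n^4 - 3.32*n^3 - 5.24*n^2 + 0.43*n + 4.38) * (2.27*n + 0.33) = 0.227*n^5 - 7.5034*n^4 - 12.9904*n^3 - 0.7531*n^2 + 10.0845*n + 1.4454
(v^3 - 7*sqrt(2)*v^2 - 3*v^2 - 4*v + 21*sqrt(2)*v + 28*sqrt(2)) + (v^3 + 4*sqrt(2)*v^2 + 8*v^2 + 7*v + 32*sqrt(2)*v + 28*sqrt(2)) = 2*v^3 - 3*sqrt(2)*v^2 + 5*v^2 + 3*v + 53*sqrt(2)*v + 56*sqrt(2)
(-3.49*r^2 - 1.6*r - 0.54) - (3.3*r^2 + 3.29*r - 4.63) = -6.79*r^2 - 4.89*r + 4.09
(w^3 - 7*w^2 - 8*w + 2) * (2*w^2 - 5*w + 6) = 2*w^5 - 19*w^4 + 25*w^3 + 2*w^2 - 58*w + 12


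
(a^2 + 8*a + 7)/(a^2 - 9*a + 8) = (a^2 + 8*a + 7)/(a^2 - 9*a + 8)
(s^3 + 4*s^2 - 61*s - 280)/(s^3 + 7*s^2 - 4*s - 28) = (s^2 - 3*s - 40)/(s^2 - 4)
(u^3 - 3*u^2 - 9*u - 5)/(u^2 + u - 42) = (u^3 - 3*u^2 - 9*u - 5)/(u^2 + u - 42)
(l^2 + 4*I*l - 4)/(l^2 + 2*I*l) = (l + 2*I)/l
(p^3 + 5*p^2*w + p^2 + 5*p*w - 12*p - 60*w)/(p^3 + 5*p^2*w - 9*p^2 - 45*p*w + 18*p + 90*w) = (p + 4)/(p - 6)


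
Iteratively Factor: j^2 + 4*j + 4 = (j + 2)*(j + 2)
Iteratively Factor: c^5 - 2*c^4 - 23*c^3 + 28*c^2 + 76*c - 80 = (c - 5)*(c^4 + 3*c^3 - 8*c^2 - 12*c + 16) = (c - 5)*(c + 4)*(c^3 - c^2 - 4*c + 4) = (c - 5)*(c + 2)*(c + 4)*(c^2 - 3*c + 2) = (c - 5)*(c - 2)*(c + 2)*(c + 4)*(c - 1)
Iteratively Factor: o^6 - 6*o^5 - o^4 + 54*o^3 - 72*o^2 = (o)*(o^5 - 6*o^4 - o^3 + 54*o^2 - 72*o) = o*(o + 3)*(o^4 - 9*o^3 + 26*o^2 - 24*o) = o*(o - 2)*(o + 3)*(o^3 - 7*o^2 + 12*o) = o^2*(o - 2)*(o + 3)*(o^2 - 7*o + 12) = o^2*(o - 3)*(o - 2)*(o + 3)*(o - 4)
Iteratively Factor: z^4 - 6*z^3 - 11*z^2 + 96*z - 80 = (z - 4)*(z^3 - 2*z^2 - 19*z + 20) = (z - 5)*(z - 4)*(z^2 + 3*z - 4) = (z - 5)*(z - 4)*(z + 4)*(z - 1)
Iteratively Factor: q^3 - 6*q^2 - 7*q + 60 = (q - 5)*(q^2 - q - 12) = (q - 5)*(q + 3)*(q - 4)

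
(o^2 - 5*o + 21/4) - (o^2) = 21/4 - 5*o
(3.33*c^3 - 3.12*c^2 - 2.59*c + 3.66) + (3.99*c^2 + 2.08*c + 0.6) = 3.33*c^3 + 0.87*c^2 - 0.51*c + 4.26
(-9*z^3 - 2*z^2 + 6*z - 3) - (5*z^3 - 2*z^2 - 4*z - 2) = -14*z^3 + 10*z - 1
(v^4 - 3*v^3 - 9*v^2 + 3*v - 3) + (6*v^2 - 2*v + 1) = v^4 - 3*v^3 - 3*v^2 + v - 2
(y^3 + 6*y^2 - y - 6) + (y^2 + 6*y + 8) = y^3 + 7*y^2 + 5*y + 2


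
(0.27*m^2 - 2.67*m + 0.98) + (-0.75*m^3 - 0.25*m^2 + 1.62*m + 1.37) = -0.75*m^3 + 0.02*m^2 - 1.05*m + 2.35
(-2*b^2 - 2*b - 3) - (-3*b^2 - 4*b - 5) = b^2 + 2*b + 2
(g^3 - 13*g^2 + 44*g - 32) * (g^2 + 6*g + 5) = g^5 - 7*g^4 - 29*g^3 + 167*g^2 + 28*g - 160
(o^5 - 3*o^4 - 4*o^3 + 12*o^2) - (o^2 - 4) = o^5 - 3*o^4 - 4*o^3 + 11*o^2 + 4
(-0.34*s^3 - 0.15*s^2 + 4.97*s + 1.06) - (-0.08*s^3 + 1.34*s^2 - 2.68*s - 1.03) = -0.26*s^3 - 1.49*s^2 + 7.65*s + 2.09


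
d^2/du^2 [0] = 0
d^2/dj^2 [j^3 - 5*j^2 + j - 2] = 6*j - 10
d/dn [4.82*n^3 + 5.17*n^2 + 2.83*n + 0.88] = 14.46*n^2 + 10.34*n + 2.83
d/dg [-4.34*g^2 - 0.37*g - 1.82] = -8.68*g - 0.37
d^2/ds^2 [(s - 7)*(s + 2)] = 2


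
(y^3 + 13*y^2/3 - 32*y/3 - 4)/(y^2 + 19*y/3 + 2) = y - 2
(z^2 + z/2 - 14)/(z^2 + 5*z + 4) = (z - 7/2)/(z + 1)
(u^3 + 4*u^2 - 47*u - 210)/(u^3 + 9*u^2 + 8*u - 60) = (u - 7)/(u - 2)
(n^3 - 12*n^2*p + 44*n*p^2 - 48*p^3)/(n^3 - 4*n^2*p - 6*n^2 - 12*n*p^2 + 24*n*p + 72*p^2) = (n^2 - 6*n*p + 8*p^2)/(n^2 + 2*n*p - 6*n - 12*p)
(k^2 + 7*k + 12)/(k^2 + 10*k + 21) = (k + 4)/(k + 7)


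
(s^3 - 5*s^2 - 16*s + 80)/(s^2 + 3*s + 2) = (s^3 - 5*s^2 - 16*s + 80)/(s^2 + 3*s + 2)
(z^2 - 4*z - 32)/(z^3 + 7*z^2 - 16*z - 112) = (z - 8)/(z^2 + 3*z - 28)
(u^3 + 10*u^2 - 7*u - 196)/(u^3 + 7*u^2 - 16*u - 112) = (u + 7)/(u + 4)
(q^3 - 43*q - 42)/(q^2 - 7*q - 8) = (q^2 - q - 42)/(q - 8)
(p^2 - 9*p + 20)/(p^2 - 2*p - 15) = (p - 4)/(p + 3)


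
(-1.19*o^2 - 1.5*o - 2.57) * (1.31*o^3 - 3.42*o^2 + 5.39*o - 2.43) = -1.5589*o^5 + 2.1048*o^4 - 4.6508*o^3 + 3.5961*o^2 - 10.2073*o + 6.2451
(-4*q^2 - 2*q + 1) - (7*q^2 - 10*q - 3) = -11*q^2 + 8*q + 4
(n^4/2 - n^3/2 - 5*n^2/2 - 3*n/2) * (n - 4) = n^5/2 - 5*n^4/2 - n^3/2 + 17*n^2/2 + 6*n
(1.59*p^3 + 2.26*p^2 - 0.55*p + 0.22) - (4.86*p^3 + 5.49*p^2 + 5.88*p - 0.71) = -3.27*p^3 - 3.23*p^2 - 6.43*p + 0.93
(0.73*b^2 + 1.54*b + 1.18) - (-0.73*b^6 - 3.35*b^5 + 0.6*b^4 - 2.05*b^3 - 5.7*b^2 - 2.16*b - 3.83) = 0.73*b^6 + 3.35*b^5 - 0.6*b^4 + 2.05*b^3 + 6.43*b^2 + 3.7*b + 5.01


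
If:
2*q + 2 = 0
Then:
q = -1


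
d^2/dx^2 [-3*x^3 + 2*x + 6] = -18*x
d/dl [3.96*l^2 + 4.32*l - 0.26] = 7.92*l + 4.32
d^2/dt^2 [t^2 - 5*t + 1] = 2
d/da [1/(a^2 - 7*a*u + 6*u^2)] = (-2*a + 7*u)/(a^2 - 7*a*u + 6*u^2)^2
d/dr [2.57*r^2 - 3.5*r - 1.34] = 5.14*r - 3.5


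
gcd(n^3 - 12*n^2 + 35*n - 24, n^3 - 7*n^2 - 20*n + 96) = n^2 - 11*n + 24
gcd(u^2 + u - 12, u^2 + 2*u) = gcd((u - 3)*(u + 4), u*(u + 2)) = 1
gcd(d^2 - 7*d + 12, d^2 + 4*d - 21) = d - 3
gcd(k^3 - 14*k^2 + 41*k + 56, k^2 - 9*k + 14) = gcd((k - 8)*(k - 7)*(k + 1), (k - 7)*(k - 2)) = k - 7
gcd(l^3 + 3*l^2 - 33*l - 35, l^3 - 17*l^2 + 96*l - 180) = l - 5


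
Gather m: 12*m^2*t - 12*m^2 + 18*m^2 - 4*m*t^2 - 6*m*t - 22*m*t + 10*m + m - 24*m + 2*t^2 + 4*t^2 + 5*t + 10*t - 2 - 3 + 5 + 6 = m^2*(12*t + 6) + m*(-4*t^2 - 28*t - 13) + 6*t^2 + 15*t + 6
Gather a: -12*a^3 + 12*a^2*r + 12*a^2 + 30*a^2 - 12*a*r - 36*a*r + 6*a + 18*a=-12*a^3 + a^2*(12*r + 42) + a*(24 - 48*r)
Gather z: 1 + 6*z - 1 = 6*z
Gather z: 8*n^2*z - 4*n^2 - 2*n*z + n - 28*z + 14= -4*n^2 + n + z*(8*n^2 - 2*n - 28) + 14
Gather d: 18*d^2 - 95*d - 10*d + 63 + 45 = 18*d^2 - 105*d + 108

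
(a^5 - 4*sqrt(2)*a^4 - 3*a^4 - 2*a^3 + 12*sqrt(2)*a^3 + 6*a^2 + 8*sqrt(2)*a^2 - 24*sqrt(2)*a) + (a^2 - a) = a^5 - 4*sqrt(2)*a^4 - 3*a^4 - 2*a^3 + 12*sqrt(2)*a^3 + 7*a^2 + 8*sqrt(2)*a^2 - 24*sqrt(2)*a - a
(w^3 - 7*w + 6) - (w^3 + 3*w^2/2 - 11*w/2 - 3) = -3*w^2/2 - 3*w/2 + 9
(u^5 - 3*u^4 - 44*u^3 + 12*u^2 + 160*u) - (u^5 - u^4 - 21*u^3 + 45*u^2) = -2*u^4 - 23*u^3 - 33*u^2 + 160*u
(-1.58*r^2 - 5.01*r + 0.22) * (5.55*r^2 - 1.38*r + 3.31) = -8.769*r^4 - 25.6251*r^3 + 2.905*r^2 - 16.8867*r + 0.7282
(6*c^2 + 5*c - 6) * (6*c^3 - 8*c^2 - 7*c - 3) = 36*c^5 - 18*c^4 - 118*c^3 - 5*c^2 + 27*c + 18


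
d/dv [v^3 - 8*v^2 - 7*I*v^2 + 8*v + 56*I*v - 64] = 3*v^2 - 16*v - 14*I*v + 8 + 56*I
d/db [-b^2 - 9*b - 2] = -2*b - 9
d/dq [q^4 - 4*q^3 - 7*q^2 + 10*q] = 4*q^3 - 12*q^2 - 14*q + 10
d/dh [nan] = 0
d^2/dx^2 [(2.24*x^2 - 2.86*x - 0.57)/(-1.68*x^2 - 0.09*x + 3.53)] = (16.821504*x^3 - 70.051968*x^2 + 102.282768*x - 47.237698)/(4.741632*x^6 + 0.762048*x^5 - 29.848392*x^4 - 3.201687*x^3 + 62.717157*x^2 + 3.364443*x - 43.986977)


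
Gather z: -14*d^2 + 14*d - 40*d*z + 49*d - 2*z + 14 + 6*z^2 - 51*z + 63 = -14*d^2 + 63*d + 6*z^2 + z*(-40*d - 53) + 77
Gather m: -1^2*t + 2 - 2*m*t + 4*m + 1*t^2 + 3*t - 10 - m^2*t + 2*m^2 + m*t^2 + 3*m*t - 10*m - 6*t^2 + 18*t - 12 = m^2*(2 - t) + m*(t^2 + t - 6) - 5*t^2 + 20*t - 20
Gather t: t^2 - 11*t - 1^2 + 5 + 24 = t^2 - 11*t + 28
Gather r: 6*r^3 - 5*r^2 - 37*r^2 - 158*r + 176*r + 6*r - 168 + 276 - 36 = 6*r^3 - 42*r^2 + 24*r + 72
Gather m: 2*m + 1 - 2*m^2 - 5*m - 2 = -2*m^2 - 3*m - 1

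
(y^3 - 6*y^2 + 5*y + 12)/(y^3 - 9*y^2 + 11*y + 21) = (y - 4)/(y - 7)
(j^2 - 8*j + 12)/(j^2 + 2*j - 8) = (j - 6)/(j + 4)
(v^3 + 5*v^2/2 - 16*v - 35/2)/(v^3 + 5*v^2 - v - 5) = (v - 7/2)/(v - 1)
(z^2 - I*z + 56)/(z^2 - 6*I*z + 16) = (z + 7*I)/(z + 2*I)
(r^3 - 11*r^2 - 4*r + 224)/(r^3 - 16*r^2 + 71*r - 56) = (r + 4)/(r - 1)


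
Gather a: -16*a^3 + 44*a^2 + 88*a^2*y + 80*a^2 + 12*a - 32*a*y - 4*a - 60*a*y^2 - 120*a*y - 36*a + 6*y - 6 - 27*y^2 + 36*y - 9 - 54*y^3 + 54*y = -16*a^3 + a^2*(88*y + 124) + a*(-60*y^2 - 152*y - 28) - 54*y^3 - 27*y^2 + 96*y - 15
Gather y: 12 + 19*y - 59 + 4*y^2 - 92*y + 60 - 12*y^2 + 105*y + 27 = -8*y^2 + 32*y + 40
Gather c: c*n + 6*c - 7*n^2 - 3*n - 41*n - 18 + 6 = c*(n + 6) - 7*n^2 - 44*n - 12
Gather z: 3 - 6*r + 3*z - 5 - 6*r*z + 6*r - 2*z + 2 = z*(1 - 6*r)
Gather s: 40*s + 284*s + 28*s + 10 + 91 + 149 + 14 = 352*s + 264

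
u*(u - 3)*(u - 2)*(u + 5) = u^4 - 19*u^2 + 30*u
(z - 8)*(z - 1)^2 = z^3 - 10*z^2 + 17*z - 8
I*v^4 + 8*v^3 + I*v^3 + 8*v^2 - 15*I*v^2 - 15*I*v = v*(v - 5*I)*(v - 3*I)*(I*v + I)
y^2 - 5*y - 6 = (y - 6)*(y + 1)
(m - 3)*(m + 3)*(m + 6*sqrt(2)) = m^3 + 6*sqrt(2)*m^2 - 9*m - 54*sqrt(2)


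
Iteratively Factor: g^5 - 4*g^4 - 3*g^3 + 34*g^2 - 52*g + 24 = (g - 1)*(g^4 - 3*g^3 - 6*g^2 + 28*g - 24) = (g - 2)*(g - 1)*(g^3 - g^2 - 8*g + 12) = (g - 2)*(g - 1)*(g + 3)*(g^2 - 4*g + 4) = (g - 2)^2*(g - 1)*(g + 3)*(g - 2)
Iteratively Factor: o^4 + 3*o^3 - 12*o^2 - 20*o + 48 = (o - 2)*(o^3 + 5*o^2 - 2*o - 24) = (o - 2)*(o + 3)*(o^2 + 2*o - 8) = (o - 2)^2*(o + 3)*(o + 4)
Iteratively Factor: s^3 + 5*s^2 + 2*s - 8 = (s - 1)*(s^2 + 6*s + 8) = (s - 1)*(s + 2)*(s + 4)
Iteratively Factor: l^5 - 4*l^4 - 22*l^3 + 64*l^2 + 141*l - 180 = (l - 5)*(l^4 + l^3 - 17*l^2 - 21*l + 36) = (l - 5)*(l - 4)*(l^3 + 5*l^2 + 3*l - 9) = (l - 5)*(l - 4)*(l + 3)*(l^2 + 2*l - 3) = (l - 5)*(l - 4)*(l + 3)^2*(l - 1)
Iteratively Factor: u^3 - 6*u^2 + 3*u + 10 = (u - 5)*(u^2 - u - 2) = (u - 5)*(u + 1)*(u - 2)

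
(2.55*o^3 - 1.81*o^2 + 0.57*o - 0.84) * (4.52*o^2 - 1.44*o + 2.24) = 11.526*o^5 - 11.8532*o^4 + 10.8948*o^3 - 8.672*o^2 + 2.4864*o - 1.8816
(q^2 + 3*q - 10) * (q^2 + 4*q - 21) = q^4 + 7*q^3 - 19*q^2 - 103*q + 210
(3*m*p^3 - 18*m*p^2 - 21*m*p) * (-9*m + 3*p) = -27*m^2*p^3 + 162*m^2*p^2 + 189*m^2*p + 9*m*p^4 - 54*m*p^3 - 63*m*p^2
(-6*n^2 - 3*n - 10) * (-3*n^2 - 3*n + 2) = 18*n^4 + 27*n^3 + 27*n^2 + 24*n - 20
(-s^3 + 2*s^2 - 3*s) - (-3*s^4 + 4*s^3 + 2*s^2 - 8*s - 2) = 3*s^4 - 5*s^3 + 5*s + 2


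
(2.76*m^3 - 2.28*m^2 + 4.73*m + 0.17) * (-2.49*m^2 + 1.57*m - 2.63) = -6.8724*m^5 + 10.0104*m^4 - 22.6161*m^3 + 12.9992*m^2 - 12.173*m - 0.4471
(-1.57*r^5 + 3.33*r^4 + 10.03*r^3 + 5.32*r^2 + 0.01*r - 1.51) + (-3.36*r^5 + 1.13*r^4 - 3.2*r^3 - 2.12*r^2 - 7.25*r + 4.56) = -4.93*r^5 + 4.46*r^4 + 6.83*r^3 + 3.2*r^2 - 7.24*r + 3.05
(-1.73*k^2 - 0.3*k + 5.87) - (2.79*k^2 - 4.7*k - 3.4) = -4.52*k^2 + 4.4*k + 9.27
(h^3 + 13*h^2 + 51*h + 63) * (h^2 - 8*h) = h^5 + 5*h^4 - 53*h^3 - 345*h^2 - 504*h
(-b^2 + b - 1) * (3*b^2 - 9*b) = -3*b^4 + 12*b^3 - 12*b^2 + 9*b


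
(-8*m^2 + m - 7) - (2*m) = -8*m^2 - m - 7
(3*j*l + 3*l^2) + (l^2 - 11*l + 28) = 3*j*l + 4*l^2 - 11*l + 28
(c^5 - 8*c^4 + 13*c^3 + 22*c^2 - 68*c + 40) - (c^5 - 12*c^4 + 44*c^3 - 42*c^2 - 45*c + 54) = 4*c^4 - 31*c^3 + 64*c^2 - 23*c - 14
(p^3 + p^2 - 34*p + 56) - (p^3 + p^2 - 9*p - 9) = 65 - 25*p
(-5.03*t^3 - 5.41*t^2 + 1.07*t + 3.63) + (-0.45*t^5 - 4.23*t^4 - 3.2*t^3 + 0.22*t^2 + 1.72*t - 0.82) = -0.45*t^5 - 4.23*t^4 - 8.23*t^3 - 5.19*t^2 + 2.79*t + 2.81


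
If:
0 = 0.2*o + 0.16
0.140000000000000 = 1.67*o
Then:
No Solution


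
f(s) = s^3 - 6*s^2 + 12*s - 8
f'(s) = 3*s^2 - 12*s + 12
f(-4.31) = -251.24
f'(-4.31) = 119.45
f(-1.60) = -46.66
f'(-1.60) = 38.88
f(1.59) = -0.07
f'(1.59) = 0.50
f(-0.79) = -21.72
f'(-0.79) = 23.35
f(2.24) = 0.01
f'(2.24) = 0.17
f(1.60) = -0.06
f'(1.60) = 0.48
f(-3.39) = -156.59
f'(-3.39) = 87.16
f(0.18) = -6.03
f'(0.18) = 9.94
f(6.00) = 64.00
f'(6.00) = 48.00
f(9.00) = 343.00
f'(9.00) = 147.00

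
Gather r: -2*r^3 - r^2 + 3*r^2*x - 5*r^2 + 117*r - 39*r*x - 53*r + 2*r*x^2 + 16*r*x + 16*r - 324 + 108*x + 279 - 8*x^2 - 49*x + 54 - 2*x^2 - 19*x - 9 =-2*r^3 + r^2*(3*x - 6) + r*(2*x^2 - 23*x + 80) - 10*x^2 + 40*x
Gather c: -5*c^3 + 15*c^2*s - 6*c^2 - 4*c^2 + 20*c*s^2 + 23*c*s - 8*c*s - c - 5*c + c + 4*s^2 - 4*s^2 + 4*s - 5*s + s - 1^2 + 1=-5*c^3 + c^2*(15*s - 10) + c*(20*s^2 + 15*s - 5)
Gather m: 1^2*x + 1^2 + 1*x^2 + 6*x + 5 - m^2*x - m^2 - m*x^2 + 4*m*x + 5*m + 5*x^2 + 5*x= m^2*(-x - 1) + m*(-x^2 + 4*x + 5) + 6*x^2 + 12*x + 6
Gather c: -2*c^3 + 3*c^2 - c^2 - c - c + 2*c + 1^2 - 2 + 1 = -2*c^3 + 2*c^2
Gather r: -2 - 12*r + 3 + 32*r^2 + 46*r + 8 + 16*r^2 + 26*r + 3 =48*r^2 + 60*r + 12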